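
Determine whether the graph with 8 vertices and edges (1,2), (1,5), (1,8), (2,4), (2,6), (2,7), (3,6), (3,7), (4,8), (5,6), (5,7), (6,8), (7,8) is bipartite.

Step 1: Attempt 2-coloring using BFS:
  Start at vertex 1, assign color 0
  Color vertex 2 with color 1 (neighbor of 1)
  Color vertex 5 with color 1 (neighbor of 1)
  Color vertex 8 with color 1 (neighbor of 1)
  Color vertex 4 with color 0 (neighbor of 2)
  Color vertex 6 with color 0 (neighbor of 2)
  Color vertex 7 with color 0 (neighbor of 2)
  Color vertex 3 with color 1 (neighbor of 6)

Step 2: 2-coloring succeeded. No conflicts found.
  Set A (color 0): {1, 4, 6, 7}
  Set B (color 1): {2, 3, 5, 8}

The graph is bipartite with partition {1, 4, 6, 7}, {2, 3, 5, 8}.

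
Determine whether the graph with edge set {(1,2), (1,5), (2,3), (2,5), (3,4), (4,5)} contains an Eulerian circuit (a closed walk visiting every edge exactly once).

Step 1: Find the degree of each vertex:
  deg(1) = 2
  deg(2) = 3
  deg(3) = 2
  deg(4) = 2
  deg(5) = 3

Step 2: Count vertices with odd degree:
  Odd-degree vertices: 2, 5 (2 total)

Step 3: Apply Euler's theorem:
  - Eulerian circuit exists iff graph is connected and all vertices have even degree
  - Eulerian path exists iff graph is connected and has 0 or 2 odd-degree vertices

Graph is connected with exactly 2 odd-degree vertices (2, 5).
Eulerian path exists (starting and ending at the odd-degree vertices), but no Eulerian circuit.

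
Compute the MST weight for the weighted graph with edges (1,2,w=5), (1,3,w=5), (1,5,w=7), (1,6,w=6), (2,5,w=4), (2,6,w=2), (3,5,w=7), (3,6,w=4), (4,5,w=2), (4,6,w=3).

Apply Kruskal's algorithm (sort edges by weight, add if no cycle):

Sorted edges by weight:
  (2,6) w=2
  (4,5) w=2
  (4,6) w=3
  (2,5) w=4
  (3,6) w=4
  (1,2) w=5
  (1,3) w=5
  (1,6) w=6
  (1,5) w=7
  (3,5) w=7

Add edge (2,6) w=2 -- no cycle. Running total: 2
Add edge (4,5) w=2 -- no cycle. Running total: 4
Add edge (4,6) w=3 -- no cycle. Running total: 7
Skip edge (2,5) w=4 -- would create cycle
Add edge (3,6) w=4 -- no cycle. Running total: 11
Add edge (1,2) w=5 -- no cycle. Running total: 16

MST edges: (2,6,w=2), (4,5,w=2), (4,6,w=3), (3,6,w=4), (1,2,w=5)
Total MST weight: 2 + 2 + 3 + 4 + 5 = 16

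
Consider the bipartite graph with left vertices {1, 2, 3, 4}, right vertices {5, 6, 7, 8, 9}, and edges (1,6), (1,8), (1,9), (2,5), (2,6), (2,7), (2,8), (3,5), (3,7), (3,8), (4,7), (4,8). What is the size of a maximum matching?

Step 1: List the neighbors of each left vertex:
  1: 6, 8, 9
  2: 5, 6, 7, 8
  3: 5, 7, 8
  4: 7, 8

Step 2: Greedily match left vertices, then look for augmenting paths:
  Match 1 -- 6
  Match 2 -- 5
  Match 3 -- 7
  Match 4 -- 8
  No augmenting path remains.

Step 3: Verify this is maximum:
  Matching size 4 = min(|L|, |R|) = min(4, 5), which is an upper bound, so this matching is maximum.

Maximum matching: {(1,6), (2,5), (3,7), (4,8)}
Size: 4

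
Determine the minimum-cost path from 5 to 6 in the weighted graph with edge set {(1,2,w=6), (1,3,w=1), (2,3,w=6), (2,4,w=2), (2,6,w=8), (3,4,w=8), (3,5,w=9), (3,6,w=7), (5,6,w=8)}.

Step 1: Build adjacency list with weights:
  1: 2(w=6), 3(w=1)
  2: 1(w=6), 3(w=6), 4(w=2), 6(w=8)
  3: 1(w=1), 2(w=6), 4(w=8), 5(w=9), 6(w=7)
  4: 2(w=2), 3(w=8)
  5: 3(w=9), 6(w=8)
  6: 2(w=8), 3(w=7), 5(w=8)

Step 2: Apply Dijkstra's algorithm from vertex 5:
  Visit vertex 5 (distance=0)
    Update dist[3] = 9
    Update dist[6] = 8
  Visit vertex 6 (distance=8)
    Update dist[2] = 16

Step 3: Shortest path: 5 -> 6
Total weight: 8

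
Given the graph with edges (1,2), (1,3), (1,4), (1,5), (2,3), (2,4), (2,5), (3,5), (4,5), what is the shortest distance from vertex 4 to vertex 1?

Step 1: Build adjacency list:
  1: 2, 3, 4, 5
  2: 1, 3, 4, 5
  3: 1, 2, 5
  4: 1, 2, 5
  5: 1, 2, 3, 4

Step 2: BFS from vertex 4 to find shortest path to 1:
  vertex 1 reached at distance 1

Step 3: Shortest path: 4 -> 1
Path length: 1 edge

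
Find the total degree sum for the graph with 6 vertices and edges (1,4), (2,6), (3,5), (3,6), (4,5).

Step 1: Count edges incident to each vertex:
  deg(1) = 1 (neighbors: 4)
  deg(2) = 1 (neighbors: 6)
  deg(3) = 2 (neighbors: 5, 6)
  deg(4) = 2 (neighbors: 1, 5)
  deg(5) = 2 (neighbors: 3, 4)
  deg(6) = 2 (neighbors: 2, 3)

Step 2: Sum all degrees:
  1 + 1 + 2 + 2 + 2 + 2 = 10

Verification: sum of degrees = 2 * |E| = 2 * 5 = 10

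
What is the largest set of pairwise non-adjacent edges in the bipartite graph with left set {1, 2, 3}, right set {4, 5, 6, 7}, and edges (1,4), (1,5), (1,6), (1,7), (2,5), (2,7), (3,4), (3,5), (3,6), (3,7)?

Step 1: List the neighbors of each left vertex:
  1: 4, 5, 6, 7
  2: 5, 7
  3: 4, 5, 6, 7

Step 2: Greedily match left vertices, then look for augmenting paths:
  Match 1 -- 4
  Match 2 -- 5
  Match 3 -- 6
  No augmenting path remains.

Step 3: Verify this is maximum:
  Matching size 3 = min(|L|, |R|) = min(3, 4), which is an upper bound, so this matching is maximum.

Maximum matching: {(1,4), (2,5), (3,6)}
Size: 3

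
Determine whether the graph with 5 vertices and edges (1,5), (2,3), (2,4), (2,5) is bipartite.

Step 1: Attempt 2-coloring using BFS:
  Start at vertex 1, assign color 0
  Color vertex 5 with color 1 (neighbor of 1)
  Color vertex 2 with color 0 (neighbor of 5)
  Color vertex 3 with color 1 (neighbor of 2)
  Color vertex 4 with color 1 (neighbor of 2)

Step 2: 2-coloring succeeded. No conflicts found.
  Set A (color 0): {1, 2}
  Set B (color 1): {3, 4, 5}

The graph is bipartite with partition {1, 2}, {3, 4, 5}.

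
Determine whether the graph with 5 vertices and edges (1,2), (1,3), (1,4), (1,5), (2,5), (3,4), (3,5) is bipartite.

Step 1: Attempt 2-coloring using BFS:
  Start at vertex 1, assign color 0
  Color vertex 2 with color 1 (neighbor of 1)
  Color vertex 3 with color 1 (neighbor of 1)
  Color vertex 4 with color 1 (neighbor of 1)
  Color vertex 5 with color 1 (neighbor of 1)

Step 2: Conflict found! Vertices 2 and 5 are adjacent but have the same color.
This means the graph contains an odd cycle.

The graph is NOT bipartite.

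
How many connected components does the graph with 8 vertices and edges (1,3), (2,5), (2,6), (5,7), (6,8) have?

Step 1: Build adjacency list from edges:
  1: 3
  2: 5, 6
  3: 1
  4: (none)
  5: 2, 7
  6: 2, 8
  7: 5
  8: 6

Step 2: Run BFS/DFS from vertex 1:
  Visited: {1, 3}
  Reached 2 of 8 vertices

Step 3: Only 2 of 8 vertices reached. Graph is disconnected.
Connected components: {1, 3}, {2, 5, 6, 7, 8}, {4}
Number of connected components: 3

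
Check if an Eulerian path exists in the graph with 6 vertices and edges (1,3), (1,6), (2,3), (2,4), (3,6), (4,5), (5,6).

Step 1: Find the degree of each vertex:
  deg(1) = 2
  deg(2) = 2
  deg(3) = 3
  deg(4) = 2
  deg(5) = 2
  deg(6) = 3

Step 2: Count vertices with odd degree:
  Odd-degree vertices: 3, 6 (2 total)

Step 3: Apply Euler's theorem:
  - Eulerian circuit exists iff graph is connected and all vertices have even degree
  - Eulerian path exists iff graph is connected and has 0 or 2 odd-degree vertices

Graph is connected with exactly 2 odd-degree vertices (3, 6).
Eulerian path exists (starting and ending at the odd-degree vertices), but no Eulerian circuit.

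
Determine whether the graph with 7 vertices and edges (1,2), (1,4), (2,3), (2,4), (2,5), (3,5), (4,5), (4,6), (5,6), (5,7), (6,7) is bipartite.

Step 1: Attempt 2-coloring using BFS:
  Start at vertex 1, assign color 0
  Color vertex 2 with color 1 (neighbor of 1)
  Color vertex 4 with color 1 (neighbor of 1)
  Color vertex 3 with color 0 (neighbor of 2)

Step 2: Conflict found! Vertices 2 and 4 are adjacent but have the same color.
This means the graph contains an odd cycle.

The graph is NOT bipartite.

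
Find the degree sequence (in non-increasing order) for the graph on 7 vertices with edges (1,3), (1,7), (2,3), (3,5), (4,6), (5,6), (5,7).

Step 1: Count edges incident to each vertex:
  deg(1) = 2 (neighbors: 3, 7)
  deg(2) = 1 (neighbors: 3)
  deg(3) = 3 (neighbors: 1, 2, 5)
  deg(4) = 1 (neighbors: 6)
  deg(5) = 3 (neighbors: 3, 6, 7)
  deg(6) = 2 (neighbors: 4, 5)
  deg(7) = 2 (neighbors: 1, 5)

Step 2: Sort degrees in non-increasing order:
  Degrees: [2, 1, 3, 1, 3, 2, 2] -> sorted: [3, 3, 2, 2, 2, 1, 1]

Degree sequence: [3, 3, 2, 2, 2, 1, 1]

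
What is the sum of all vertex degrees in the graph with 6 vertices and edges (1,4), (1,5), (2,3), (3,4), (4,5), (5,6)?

Step 1: Count edges incident to each vertex:
  deg(1) = 2 (neighbors: 4, 5)
  deg(2) = 1 (neighbors: 3)
  deg(3) = 2 (neighbors: 2, 4)
  deg(4) = 3 (neighbors: 1, 3, 5)
  deg(5) = 3 (neighbors: 1, 4, 6)
  deg(6) = 1 (neighbors: 5)

Step 2: Sum all degrees:
  2 + 1 + 2 + 3 + 3 + 1 = 12

Verification: sum of degrees = 2 * |E| = 2 * 6 = 12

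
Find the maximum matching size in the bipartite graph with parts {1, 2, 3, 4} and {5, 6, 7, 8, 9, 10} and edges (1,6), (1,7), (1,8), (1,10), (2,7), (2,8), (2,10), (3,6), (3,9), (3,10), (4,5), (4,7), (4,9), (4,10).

Step 1: List the neighbors of each left vertex:
  1: 6, 7, 8, 10
  2: 7, 8, 10
  3: 6, 9, 10
  4: 5, 7, 9, 10

Step 2: Greedily match left vertices, then look for augmenting paths:
  Match 1 -- 6
  Match 2 -- 7
  Match 3 -- 9
  Match 4 -- 5
  No augmenting path remains.

Step 3: Verify this is maximum:
  Matching size 4 = min(|L|, |R|) = min(4, 6), which is an upper bound, so this matching is maximum.

Maximum matching: {(1,6), (2,7), (3,9), (4,5)}
Size: 4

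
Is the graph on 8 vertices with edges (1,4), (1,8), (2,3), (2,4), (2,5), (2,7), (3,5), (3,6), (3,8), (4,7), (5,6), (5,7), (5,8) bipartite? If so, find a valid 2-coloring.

Step 1: Attempt 2-coloring using BFS:
  Start at vertex 1, assign color 0
  Color vertex 4 with color 1 (neighbor of 1)
  Color vertex 8 with color 1 (neighbor of 1)
  Color vertex 2 with color 0 (neighbor of 4)
  Color vertex 7 with color 0 (neighbor of 4)
  Color vertex 3 with color 0 (neighbor of 8)
  Color vertex 5 with color 0 (neighbor of 8)

Step 2: Conflict found! Vertices 2 and 3 are adjacent but have the same color.
This means the graph contains an odd cycle.

The graph is NOT bipartite.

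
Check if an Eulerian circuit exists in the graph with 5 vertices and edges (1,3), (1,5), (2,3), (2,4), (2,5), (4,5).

Step 1: Find the degree of each vertex:
  deg(1) = 2
  deg(2) = 3
  deg(3) = 2
  deg(4) = 2
  deg(5) = 3

Step 2: Count vertices with odd degree:
  Odd-degree vertices: 2, 5 (2 total)

Step 3: Apply Euler's theorem:
  - Eulerian circuit exists iff graph is connected and all vertices have even degree
  - Eulerian path exists iff graph is connected and has 0 or 2 odd-degree vertices

Graph is connected with exactly 2 odd-degree vertices (2, 5).
Eulerian path exists (starting and ending at the odd-degree vertices), but no Eulerian circuit.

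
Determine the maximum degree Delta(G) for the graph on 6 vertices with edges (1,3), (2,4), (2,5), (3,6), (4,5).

Step 1: Count edges incident to each vertex:
  deg(1) = 1 (neighbors: 3)
  deg(2) = 2 (neighbors: 4, 5)
  deg(3) = 2 (neighbors: 1, 6)
  deg(4) = 2 (neighbors: 2, 5)
  deg(5) = 2 (neighbors: 2, 4)
  deg(6) = 1 (neighbors: 3)

Step 2: Find maximum:
  max(1, 2, 2, 2, 2, 1) = 2 (vertex 2)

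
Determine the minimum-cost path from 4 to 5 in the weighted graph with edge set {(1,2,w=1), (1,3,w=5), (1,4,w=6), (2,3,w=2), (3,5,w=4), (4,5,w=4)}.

Step 1: Build adjacency list with weights:
  1: 2(w=1), 3(w=5), 4(w=6)
  2: 1(w=1), 3(w=2)
  3: 1(w=5), 2(w=2), 5(w=4)
  4: 1(w=6), 5(w=4)
  5: 3(w=4), 4(w=4)

Step 2: Apply Dijkstra's algorithm from vertex 4:
  Visit vertex 4 (distance=0)
    Update dist[1] = 6
    Update dist[5] = 4
  Visit vertex 5 (distance=4)
    Update dist[3] = 8

Step 3: Shortest path: 4 -> 5
Total weight: 4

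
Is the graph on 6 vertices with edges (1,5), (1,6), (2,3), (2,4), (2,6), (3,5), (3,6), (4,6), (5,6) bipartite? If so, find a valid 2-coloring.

Step 1: Attempt 2-coloring using BFS:
  Start at vertex 1, assign color 0
  Color vertex 5 with color 1 (neighbor of 1)
  Color vertex 6 with color 1 (neighbor of 1)
  Color vertex 3 with color 0 (neighbor of 5)

Step 2: Conflict found! Vertices 5 and 6 are adjacent but have the same color.
This means the graph contains an odd cycle.

The graph is NOT bipartite.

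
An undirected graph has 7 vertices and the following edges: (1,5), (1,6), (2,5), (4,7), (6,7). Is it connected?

Step 1: Build adjacency list from edges:
  1: 5, 6
  2: 5
  3: (none)
  4: 7
  5: 1, 2
  6: 1, 7
  7: 4, 6

Step 2: Run BFS/DFS from vertex 1:
  Visited: {1, 5, 6, 2, 7, 4}
  Reached 6 of 7 vertices

Step 3: Only 6 of 7 vertices reached. Graph is disconnected.
Connected components: {1, 2, 4, 5, 6, 7}, {3}
Answer: No, the graph is not connected (2 components).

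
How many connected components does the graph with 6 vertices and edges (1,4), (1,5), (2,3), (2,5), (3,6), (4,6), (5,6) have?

Step 1: Build adjacency list from edges:
  1: 4, 5
  2: 3, 5
  3: 2, 6
  4: 1, 6
  5: 1, 2, 6
  6: 3, 4, 5

Step 2: Run BFS/DFS from vertex 1:
  Visited: {1, 4, 5, 6, 2, 3}
  Reached 6 of 6 vertices

Step 3: All 6 vertices reached from vertex 1, so the graph is connected.
Number of connected components: 1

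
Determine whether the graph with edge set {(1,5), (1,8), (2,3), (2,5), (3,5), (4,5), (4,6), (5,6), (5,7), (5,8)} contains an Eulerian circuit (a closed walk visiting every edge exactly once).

Step 1: Find the degree of each vertex:
  deg(1) = 2
  deg(2) = 2
  deg(3) = 2
  deg(4) = 2
  deg(5) = 7
  deg(6) = 2
  deg(7) = 1
  deg(8) = 2

Step 2: Count vertices with odd degree:
  Odd-degree vertices: 5, 7 (2 total)

Step 3: Apply Euler's theorem:
  - Eulerian circuit exists iff graph is connected and all vertices have even degree
  - Eulerian path exists iff graph is connected and has 0 or 2 odd-degree vertices

Graph is connected with exactly 2 odd-degree vertices (5, 7).
Eulerian path exists (starting and ending at the odd-degree vertices), but no Eulerian circuit.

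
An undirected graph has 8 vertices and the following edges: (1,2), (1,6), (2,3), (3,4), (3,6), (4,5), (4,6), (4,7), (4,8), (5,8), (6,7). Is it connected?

Step 1: Build adjacency list from edges:
  1: 2, 6
  2: 1, 3
  3: 2, 4, 6
  4: 3, 5, 6, 7, 8
  5: 4, 8
  6: 1, 3, 4, 7
  7: 4, 6
  8: 4, 5

Step 2: Run BFS/DFS from vertex 1:
  Visited: {1, 2, 6, 3, 4, 7, 5, 8}
  Reached 8 of 8 vertices

Step 3: All 8 vertices reached from vertex 1, so the graph is connected.
Answer: Yes, the graph is connected.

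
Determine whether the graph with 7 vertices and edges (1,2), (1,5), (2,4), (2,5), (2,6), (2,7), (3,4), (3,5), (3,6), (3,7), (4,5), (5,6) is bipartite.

Step 1: Attempt 2-coloring using BFS:
  Start at vertex 1, assign color 0
  Color vertex 2 with color 1 (neighbor of 1)
  Color vertex 5 with color 1 (neighbor of 1)
  Color vertex 4 with color 0 (neighbor of 2)

Step 2: Conflict found! Vertices 2 and 5 are adjacent but have the same color.
This means the graph contains an odd cycle.

The graph is NOT bipartite.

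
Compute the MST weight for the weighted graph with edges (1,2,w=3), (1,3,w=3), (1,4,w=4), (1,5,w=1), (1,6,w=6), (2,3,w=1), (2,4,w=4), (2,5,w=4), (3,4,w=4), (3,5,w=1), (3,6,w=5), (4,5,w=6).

Apply Kruskal's algorithm (sort edges by weight, add if no cycle):

Sorted edges by weight:
  (1,5) w=1
  (2,3) w=1
  (3,5) w=1
  (1,2) w=3
  (1,3) w=3
  (1,4) w=4
  (2,4) w=4
  (2,5) w=4
  (3,4) w=4
  (3,6) w=5
  (1,6) w=6
  (4,5) w=6

Add edge (1,5) w=1 -- no cycle. Running total: 1
Add edge (2,3) w=1 -- no cycle. Running total: 2
Add edge (3,5) w=1 -- no cycle. Running total: 3
Skip edge (1,2) w=3 -- would create cycle
Skip edge (1,3) w=3 -- would create cycle
Add edge (1,4) w=4 -- no cycle. Running total: 7
Skip edge (2,4) w=4 -- would create cycle
Skip edge (2,5) w=4 -- would create cycle
Skip edge (3,4) w=4 -- would create cycle
Add edge (3,6) w=5 -- no cycle. Running total: 12

MST edges: (1,5,w=1), (2,3,w=1), (3,5,w=1), (1,4,w=4), (3,6,w=5)
Total MST weight: 1 + 1 + 1 + 4 + 5 = 12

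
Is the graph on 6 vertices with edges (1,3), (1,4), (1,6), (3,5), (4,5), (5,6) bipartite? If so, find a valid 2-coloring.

Step 1: Attempt 2-coloring using BFS:
  Start at vertex 1, assign color 0
  Color vertex 3 with color 1 (neighbor of 1)
  Color vertex 4 with color 1 (neighbor of 1)
  Color vertex 6 with color 1 (neighbor of 1)
  Color vertex 5 with color 0 (neighbor of 3)
  Start new component at vertex 2, assign color 0

Step 2: 2-coloring succeeded. No conflicts found.
  Set A (color 0): {1, 2, 5}
  Set B (color 1): {3, 4, 6}

The graph is bipartite with partition {1, 2, 5}, {3, 4, 6}.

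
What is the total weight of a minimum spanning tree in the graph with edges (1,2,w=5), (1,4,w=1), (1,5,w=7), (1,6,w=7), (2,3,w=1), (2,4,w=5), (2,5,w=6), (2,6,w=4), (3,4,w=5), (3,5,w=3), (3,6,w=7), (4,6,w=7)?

Apply Kruskal's algorithm (sort edges by weight, add if no cycle):

Sorted edges by weight:
  (1,4) w=1
  (2,3) w=1
  (3,5) w=3
  (2,6) w=4
  (1,2) w=5
  (2,4) w=5
  (3,4) w=5
  (2,5) w=6
  (1,6) w=7
  (1,5) w=7
  (3,6) w=7
  (4,6) w=7

Add edge (1,4) w=1 -- no cycle. Running total: 1
Add edge (2,3) w=1 -- no cycle. Running total: 2
Add edge (3,5) w=3 -- no cycle. Running total: 5
Add edge (2,6) w=4 -- no cycle. Running total: 9
Add edge (1,2) w=5 -- no cycle. Running total: 14

MST edges: (1,4,w=1), (2,3,w=1), (3,5,w=3), (2,6,w=4), (1,2,w=5)
Total MST weight: 1 + 1 + 3 + 4 + 5 = 14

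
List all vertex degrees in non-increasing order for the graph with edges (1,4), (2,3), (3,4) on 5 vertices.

Step 1: Count edges incident to each vertex:
  deg(1) = 1 (neighbors: 4)
  deg(2) = 1 (neighbors: 3)
  deg(3) = 2 (neighbors: 2, 4)
  deg(4) = 2 (neighbors: 1, 3)
  deg(5) = 0 (neighbors: none)

Step 2: Sort degrees in non-increasing order:
  Degrees: [1, 1, 2, 2, 0] -> sorted: [2, 2, 1, 1, 0]

Degree sequence: [2, 2, 1, 1, 0]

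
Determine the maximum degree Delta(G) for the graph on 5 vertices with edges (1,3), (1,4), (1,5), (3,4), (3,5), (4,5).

Step 1: Count edges incident to each vertex:
  deg(1) = 3 (neighbors: 3, 4, 5)
  deg(2) = 0 (neighbors: none)
  deg(3) = 3 (neighbors: 1, 4, 5)
  deg(4) = 3 (neighbors: 1, 3, 5)
  deg(5) = 3 (neighbors: 1, 3, 4)

Step 2: Find maximum:
  max(3, 0, 3, 3, 3) = 3 (vertex 1)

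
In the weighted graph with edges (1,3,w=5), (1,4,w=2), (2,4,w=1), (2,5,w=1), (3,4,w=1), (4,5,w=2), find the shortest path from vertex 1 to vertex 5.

Step 1: Build adjacency list with weights:
  1: 3(w=5), 4(w=2)
  2: 4(w=1), 5(w=1)
  3: 1(w=5), 4(w=1)
  4: 1(w=2), 2(w=1), 3(w=1), 5(w=2)
  5: 2(w=1), 4(w=2)

Step 2: Apply Dijkstra's algorithm from vertex 1:
  Visit vertex 1 (distance=0)
    Update dist[3] = 5
    Update dist[4] = 2
  Visit vertex 4 (distance=2)
    Update dist[2] = 3
    Update dist[3] = 3
    Update dist[5] = 4
  Visit vertex 2 (distance=3)
  Visit vertex 3 (distance=3)
  Visit vertex 5 (distance=4)

Step 3: Shortest path: 1 -> 4 -> 5
Total weight: 2 + 2 = 4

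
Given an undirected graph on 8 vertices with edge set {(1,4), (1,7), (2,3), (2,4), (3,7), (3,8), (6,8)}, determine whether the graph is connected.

Step 1: Build adjacency list from edges:
  1: 4, 7
  2: 3, 4
  3: 2, 7, 8
  4: 1, 2
  5: (none)
  6: 8
  7: 1, 3
  8: 3, 6

Step 2: Run BFS/DFS from vertex 1:
  Visited: {1, 4, 7, 2, 3, 8, 6}
  Reached 7 of 8 vertices

Step 3: Only 7 of 8 vertices reached. Graph is disconnected.
Connected components: {1, 2, 3, 4, 6, 7, 8}, {5}
Answer: No, the graph is not connected (2 components).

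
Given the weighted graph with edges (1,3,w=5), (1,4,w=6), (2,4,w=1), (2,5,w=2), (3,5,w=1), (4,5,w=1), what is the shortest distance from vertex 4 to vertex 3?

Step 1: Build adjacency list with weights:
  1: 3(w=5), 4(w=6)
  2: 4(w=1), 5(w=2)
  3: 1(w=5), 5(w=1)
  4: 1(w=6), 2(w=1), 5(w=1)
  5: 2(w=2), 3(w=1), 4(w=1)

Step 2: Apply Dijkstra's algorithm from vertex 4:
  Visit vertex 4 (distance=0)
    Update dist[1] = 6
    Update dist[2] = 1
    Update dist[5] = 1
  Visit vertex 2 (distance=1)
  Visit vertex 5 (distance=1)
    Update dist[3] = 2
  Visit vertex 3 (distance=2)

Step 3: Shortest path: 4 -> 5 -> 3
Total weight: 1 + 1 = 2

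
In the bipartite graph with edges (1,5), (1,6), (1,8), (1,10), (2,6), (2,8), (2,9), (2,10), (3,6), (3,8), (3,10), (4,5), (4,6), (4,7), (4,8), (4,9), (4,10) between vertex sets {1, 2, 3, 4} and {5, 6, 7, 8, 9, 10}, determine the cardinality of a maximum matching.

Step 1: List the neighbors of each left vertex:
  1: 5, 6, 8, 10
  2: 6, 8, 9, 10
  3: 6, 8, 10
  4: 5, 6, 7, 8, 9, 10

Step 2: Greedily match left vertices, then look for augmenting paths:
  Match 1 -- 5
  Match 2 -- 6
  Match 3 -- 8
  Match 4 -- 7
  No augmenting path remains.

Step 3: Verify this is maximum:
  Matching size 4 = min(|L|, |R|) = min(4, 6), which is an upper bound, so this matching is maximum.

Maximum matching: {(1,5), (2,6), (3,8), (4,7)}
Size: 4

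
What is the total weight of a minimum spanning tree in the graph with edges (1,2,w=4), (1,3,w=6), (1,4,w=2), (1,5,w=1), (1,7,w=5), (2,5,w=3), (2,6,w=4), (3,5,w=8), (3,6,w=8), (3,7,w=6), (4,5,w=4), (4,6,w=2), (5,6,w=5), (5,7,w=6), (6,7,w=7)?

Apply Kruskal's algorithm (sort edges by weight, add if no cycle):

Sorted edges by weight:
  (1,5) w=1
  (1,4) w=2
  (4,6) w=2
  (2,5) w=3
  (1,2) w=4
  (2,6) w=4
  (4,5) w=4
  (1,7) w=5
  (5,6) w=5
  (1,3) w=6
  (3,7) w=6
  (5,7) w=6
  (6,7) w=7
  (3,5) w=8
  (3,6) w=8

Add edge (1,5) w=1 -- no cycle. Running total: 1
Add edge (1,4) w=2 -- no cycle. Running total: 3
Add edge (4,6) w=2 -- no cycle. Running total: 5
Add edge (2,5) w=3 -- no cycle. Running total: 8
Skip edge (1,2) w=4 -- would create cycle
Skip edge (2,6) w=4 -- would create cycle
Skip edge (4,5) w=4 -- would create cycle
Add edge (1,7) w=5 -- no cycle. Running total: 13
Skip edge (5,6) w=5 -- would create cycle
Add edge (1,3) w=6 -- no cycle. Running total: 19

MST edges: (1,5,w=1), (1,4,w=2), (4,6,w=2), (2,5,w=3), (1,7,w=5), (1,3,w=6)
Total MST weight: 1 + 2 + 2 + 3 + 5 + 6 = 19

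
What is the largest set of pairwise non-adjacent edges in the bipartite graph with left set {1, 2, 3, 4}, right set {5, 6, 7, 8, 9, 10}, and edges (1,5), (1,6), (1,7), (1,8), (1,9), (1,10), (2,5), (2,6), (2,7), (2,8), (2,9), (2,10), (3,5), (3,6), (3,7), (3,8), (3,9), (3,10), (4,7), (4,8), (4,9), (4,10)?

Step 1: List the neighbors of each left vertex:
  1: 5, 6, 7, 8, 9, 10
  2: 5, 6, 7, 8, 9, 10
  3: 5, 6, 7, 8, 9, 10
  4: 7, 8, 9, 10

Step 2: Greedily match left vertices, then look for augmenting paths:
  Match 1 -- 5
  Match 2 -- 6
  Match 3 -- 7
  Match 4 -- 8
  No augmenting path remains.

Step 3: Verify this is maximum:
  Matching size 4 = min(|L|, |R|) = min(4, 6), which is an upper bound, so this matching is maximum.

Maximum matching: {(1,5), (2,6), (3,7), (4,8)}
Size: 4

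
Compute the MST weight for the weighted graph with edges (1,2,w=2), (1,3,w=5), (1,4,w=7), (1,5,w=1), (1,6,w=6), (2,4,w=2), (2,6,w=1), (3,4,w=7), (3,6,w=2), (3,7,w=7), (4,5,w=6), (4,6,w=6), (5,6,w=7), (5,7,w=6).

Apply Kruskal's algorithm (sort edges by weight, add if no cycle):

Sorted edges by weight:
  (1,5) w=1
  (2,6) w=1
  (1,2) w=2
  (2,4) w=2
  (3,6) w=2
  (1,3) w=5
  (1,6) w=6
  (4,5) w=6
  (4,6) w=6
  (5,7) w=6
  (1,4) w=7
  (3,4) w=7
  (3,7) w=7
  (5,6) w=7

Add edge (1,5) w=1 -- no cycle. Running total: 1
Add edge (2,6) w=1 -- no cycle. Running total: 2
Add edge (1,2) w=2 -- no cycle. Running total: 4
Add edge (2,4) w=2 -- no cycle. Running total: 6
Add edge (3,6) w=2 -- no cycle. Running total: 8
Skip edge (1,3) w=5 -- would create cycle
Skip edge (1,6) w=6 -- would create cycle
Skip edge (4,5) w=6 -- would create cycle
Skip edge (4,6) w=6 -- would create cycle
Add edge (5,7) w=6 -- no cycle. Running total: 14

MST edges: (1,5,w=1), (2,6,w=1), (1,2,w=2), (2,4,w=2), (3,6,w=2), (5,7,w=6)
Total MST weight: 1 + 1 + 2 + 2 + 2 + 6 = 14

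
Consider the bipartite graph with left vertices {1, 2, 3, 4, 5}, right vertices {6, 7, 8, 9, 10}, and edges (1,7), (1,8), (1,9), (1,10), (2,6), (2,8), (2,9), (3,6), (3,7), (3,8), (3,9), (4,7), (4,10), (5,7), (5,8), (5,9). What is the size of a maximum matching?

Step 1: List the neighbors of each left vertex:
  1: 7, 8, 9, 10
  2: 6, 8, 9
  3: 6, 7, 8, 9
  4: 7, 10
  5: 7, 8, 9

Step 2: Greedily match left vertices, then look for augmenting paths:
  Match 1 -- 7
  Match 2 -- 6
  Match 3 -- 8
  Match 4 -- 10
  Match 5 -- 9
  No augmenting path remains.

Step 3: Verify this is maximum:
  Matching size 5 = min(|L|, |R|) = min(5, 5), which is an upper bound, so this matching is maximum.

Maximum matching: {(1,7), (2,6), (3,8), (4,10), (5,9)}
Size: 5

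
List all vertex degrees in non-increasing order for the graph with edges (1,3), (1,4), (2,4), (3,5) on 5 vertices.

Step 1: Count edges incident to each vertex:
  deg(1) = 2 (neighbors: 3, 4)
  deg(2) = 1 (neighbors: 4)
  deg(3) = 2 (neighbors: 1, 5)
  deg(4) = 2 (neighbors: 1, 2)
  deg(5) = 1 (neighbors: 3)

Step 2: Sort degrees in non-increasing order:
  Degrees: [2, 1, 2, 2, 1] -> sorted: [2, 2, 2, 1, 1]

Degree sequence: [2, 2, 2, 1, 1]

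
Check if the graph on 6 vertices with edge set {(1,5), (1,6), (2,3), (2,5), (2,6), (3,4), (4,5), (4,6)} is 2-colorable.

Step 1: Attempt 2-coloring using BFS:
  Start at vertex 1, assign color 0
  Color vertex 5 with color 1 (neighbor of 1)
  Color vertex 6 with color 1 (neighbor of 1)
  Color vertex 2 with color 0 (neighbor of 5)
  Color vertex 4 with color 0 (neighbor of 5)
  Color vertex 3 with color 1 (neighbor of 2)

Step 2: 2-coloring succeeded. No conflicts found.
  Set A (color 0): {1, 2, 4}
  Set B (color 1): {3, 5, 6}

The graph is bipartite with partition {1, 2, 4}, {3, 5, 6}.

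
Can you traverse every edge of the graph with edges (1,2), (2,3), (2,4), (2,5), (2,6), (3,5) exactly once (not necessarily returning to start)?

Step 1: Find the degree of each vertex:
  deg(1) = 1
  deg(2) = 5
  deg(3) = 2
  deg(4) = 1
  deg(5) = 2
  deg(6) = 1

Step 2: Count vertices with odd degree:
  Odd-degree vertices: 1, 2, 4, 6 (4 total)

Step 3: Apply Euler's theorem:
  - Eulerian circuit exists iff graph is connected and all vertices have even degree
  - Eulerian path exists iff graph is connected and has 0 or 2 odd-degree vertices

Graph has 4 odd-degree vertices (need 0 or 2).
Neither Eulerian path nor Eulerian circuit exists.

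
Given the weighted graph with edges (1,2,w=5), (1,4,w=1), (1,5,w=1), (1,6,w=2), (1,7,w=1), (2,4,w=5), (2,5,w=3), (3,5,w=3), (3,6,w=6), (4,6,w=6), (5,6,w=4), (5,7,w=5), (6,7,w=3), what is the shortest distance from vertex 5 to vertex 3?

Step 1: Build adjacency list with weights:
  1: 2(w=5), 4(w=1), 5(w=1), 6(w=2), 7(w=1)
  2: 1(w=5), 4(w=5), 5(w=3)
  3: 5(w=3), 6(w=6)
  4: 1(w=1), 2(w=5), 6(w=6)
  5: 1(w=1), 2(w=3), 3(w=3), 6(w=4), 7(w=5)
  6: 1(w=2), 3(w=6), 4(w=6), 5(w=4), 7(w=3)
  7: 1(w=1), 5(w=5), 6(w=3)

Step 2: Apply Dijkstra's algorithm from vertex 5:
  Visit vertex 5 (distance=0)
    Update dist[1] = 1
    Update dist[2] = 3
    Update dist[3] = 3
    Update dist[6] = 4
    Update dist[7] = 5
  Visit vertex 1 (distance=1)
    Update dist[4] = 2
    Update dist[6] = 3
    Update dist[7] = 2
  Visit vertex 4 (distance=2)
  Visit vertex 7 (distance=2)
  Visit vertex 2 (distance=3)
  Visit vertex 3 (distance=3)

Step 3: Shortest path: 5 -> 3
Total weight: 3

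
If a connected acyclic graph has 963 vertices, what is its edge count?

A tree on n vertices always has exactly n - 1 edges.
For n = 963: edges = 963 - 1 = 962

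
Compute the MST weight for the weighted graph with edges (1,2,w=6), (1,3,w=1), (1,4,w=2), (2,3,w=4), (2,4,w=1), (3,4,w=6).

Apply Kruskal's algorithm (sort edges by weight, add if no cycle):

Sorted edges by weight:
  (1,3) w=1
  (2,4) w=1
  (1,4) w=2
  (2,3) w=4
  (1,2) w=6
  (3,4) w=6

Add edge (1,3) w=1 -- no cycle. Running total: 1
Add edge (2,4) w=1 -- no cycle. Running total: 2
Add edge (1,4) w=2 -- no cycle. Running total: 4

MST edges: (1,3,w=1), (2,4,w=1), (1,4,w=2)
Total MST weight: 1 + 1 + 2 = 4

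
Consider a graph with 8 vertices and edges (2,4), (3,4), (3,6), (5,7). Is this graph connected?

Step 1: Build adjacency list from edges:
  1: (none)
  2: 4
  3: 4, 6
  4: 2, 3
  5: 7
  6: 3
  7: 5
  8: (none)

Step 2: Run BFS/DFS from vertex 1:
  Visited: {1}
  Reached 1 of 8 vertices

Step 3: Only 1 of 8 vertices reached. Graph is disconnected.
Connected components: {1}, {2, 3, 4, 6}, {5, 7}, {8}
Answer: No, the graph is not connected (4 components).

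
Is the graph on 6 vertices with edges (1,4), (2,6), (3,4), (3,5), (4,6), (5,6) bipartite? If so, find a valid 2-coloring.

Step 1: Attempt 2-coloring using BFS:
  Start at vertex 1, assign color 0
  Color vertex 4 with color 1 (neighbor of 1)
  Color vertex 3 with color 0 (neighbor of 4)
  Color vertex 6 with color 0 (neighbor of 4)
  Color vertex 5 with color 1 (neighbor of 3)
  Color vertex 2 with color 1 (neighbor of 6)

Step 2: 2-coloring succeeded. No conflicts found.
  Set A (color 0): {1, 3, 6}
  Set B (color 1): {2, 4, 5}

The graph is bipartite with partition {1, 3, 6}, {2, 4, 5}.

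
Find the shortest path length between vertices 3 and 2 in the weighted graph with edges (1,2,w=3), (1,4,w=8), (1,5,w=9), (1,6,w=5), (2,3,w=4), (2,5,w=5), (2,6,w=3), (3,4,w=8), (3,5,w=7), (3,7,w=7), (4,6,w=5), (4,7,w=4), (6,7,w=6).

Step 1: Build adjacency list with weights:
  1: 2(w=3), 4(w=8), 5(w=9), 6(w=5)
  2: 1(w=3), 3(w=4), 5(w=5), 6(w=3)
  3: 2(w=4), 4(w=8), 5(w=7), 7(w=7)
  4: 1(w=8), 3(w=8), 6(w=5), 7(w=4)
  5: 1(w=9), 2(w=5), 3(w=7)
  6: 1(w=5), 2(w=3), 4(w=5), 7(w=6)
  7: 3(w=7), 4(w=4), 6(w=6)

Step 2: Apply Dijkstra's algorithm from vertex 3:
  Visit vertex 3 (distance=0)
    Update dist[2] = 4
    Update dist[4] = 8
    Update dist[5] = 7
    Update dist[7] = 7
  Visit vertex 2 (distance=4)
    Update dist[1] = 7
    Update dist[6] = 7

Step 3: Shortest path: 3 -> 2
Total weight: 4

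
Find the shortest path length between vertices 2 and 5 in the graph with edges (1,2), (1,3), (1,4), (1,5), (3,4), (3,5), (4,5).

Step 1: Build adjacency list:
  1: 2, 3, 4, 5
  2: 1
  3: 1, 4, 5
  4: 1, 3, 5
  5: 1, 3, 4

Step 2: BFS from vertex 2 to find shortest path to 5:
  vertex 1 reached at distance 1
  vertex 3 reached at distance 2
  vertex 4 reached at distance 2
  vertex 5 reached at distance 2

Step 3: Shortest path: 2 -> 1 -> 5
Path length: 2 edges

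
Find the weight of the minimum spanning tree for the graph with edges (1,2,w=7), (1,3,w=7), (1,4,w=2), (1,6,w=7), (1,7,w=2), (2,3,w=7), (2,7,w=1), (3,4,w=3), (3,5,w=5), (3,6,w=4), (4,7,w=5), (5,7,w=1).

Apply Kruskal's algorithm (sort edges by weight, add if no cycle):

Sorted edges by weight:
  (2,7) w=1
  (5,7) w=1
  (1,4) w=2
  (1,7) w=2
  (3,4) w=3
  (3,6) w=4
  (3,5) w=5
  (4,7) w=5
  (1,3) w=7
  (1,6) w=7
  (1,2) w=7
  (2,3) w=7

Add edge (2,7) w=1 -- no cycle. Running total: 1
Add edge (5,7) w=1 -- no cycle. Running total: 2
Add edge (1,4) w=2 -- no cycle. Running total: 4
Add edge (1,7) w=2 -- no cycle. Running total: 6
Add edge (3,4) w=3 -- no cycle. Running total: 9
Add edge (3,6) w=4 -- no cycle. Running total: 13

MST edges: (2,7,w=1), (5,7,w=1), (1,4,w=2), (1,7,w=2), (3,4,w=3), (3,6,w=4)
Total MST weight: 1 + 1 + 2 + 2 + 3 + 4 = 13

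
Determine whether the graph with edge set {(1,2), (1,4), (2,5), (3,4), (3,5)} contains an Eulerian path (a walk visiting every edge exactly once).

Step 1: Find the degree of each vertex:
  deg(1) = 2
  deg(2) = 2
  deg(3) = 2
  deg(4) = 2
  deg(5) = 2

Step 2: Count vertices with odd degree:
  All vertices have even degree (0 odd-degree vertices)

Step 3: Apply Euler's theorem:
  - Eulerian circuit exists iff graph is connected and all vertices have even degree
  - Eulerian path exists iff graph is connected and has 0 or 2 odd-degree vertices

Graph is connected with 0 odd-degree vertices.
Both Eulerian circuit and Eulerian path exist.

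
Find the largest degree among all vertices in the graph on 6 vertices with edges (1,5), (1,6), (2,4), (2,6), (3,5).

Step 1: Count edges incident to each vertex:
  deg(1) = 2 (neighbors: 5, 6)
  deg(2) = 2 (neighbors: 4, 6)
  deg(3) = 1 (neighbors: 5)
  deg(4) = 1 (neighbors: 2)
  deg(5) = 2 (neighbors: 1, 3)
  deg(6) = 2 (neighbors: 1, 2)

Step 2: Find maximum:
  max(2, 2, 1, 1, 2, 2) = 2 (vertex 1)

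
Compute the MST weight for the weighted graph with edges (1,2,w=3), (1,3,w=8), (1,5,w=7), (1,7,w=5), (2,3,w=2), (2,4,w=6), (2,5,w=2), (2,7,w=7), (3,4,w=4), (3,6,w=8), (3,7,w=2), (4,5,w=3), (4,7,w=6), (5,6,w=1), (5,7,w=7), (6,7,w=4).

Apply Kruskal's algorithm (sort edges by weight, add if no cycle):

Sorted edges by weight:
  (5,6) w=1
  (2,3) w=2
  (2,5) w=2
  (3,7) w=2
  (1,2) w=3
  (4,5) w=3
  (3,4) w=4
  (6,7) w=4
  (1,7) w=5
  (2,4) w=6
  (4,7) w=6
  (1,5) w=7
  (2,7) w=7
  (5,7) w=7
  (1,3) w=8
  (3,6) w=8

Add edge (5,6) w=1 -- no cycle. Running total: 1
Add edge (2,3) w=2 -- no cycle. Running total: 3
Add edge (2,5) w=2 -- no cycle. Running total: 5
Add edge (3,7) w=2 -- no cycle. Running total: 7
Add edge (1,2) w=3 -- no cycle. Running total: 10
Add edge (4,5) w=3 -- no cycle. Running total: 13

MST edges: (5,6,w=1), (2,3,w=2), (2,5,w=2), (3,7,w=2), (1,2,w=3), (4,5,w=3)
Total MST weight: 1 + 2 + 2 + 2 + 3 + 3 = 13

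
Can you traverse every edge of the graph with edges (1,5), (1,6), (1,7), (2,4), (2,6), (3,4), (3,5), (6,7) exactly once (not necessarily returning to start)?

Step 1: Find the degree of each vertex:
  deg(1) = 3
  deg(2) = 2
  deg(3) = 2
  deg(4) = 2
  deg(5) = 2
  deg(6) = 3
  deg(7) = 2

Step 2: Count vertices with odd degree:
  Odd-degree vertices: 1, 6 (2 total)

Step 3: Apply Euler's theorem:
  - Eulerian circuit exists iff graph is connected and all vertices have even degree
  - Eulerian path exists iff graph is connected and has 0 or 2 odd-degree vertices

Graph is connected with exactly 2 odd-degree vertices (1, 6).
Eulerian path exists (starting and ending at the odd-degree vertices), but no Eulerian circuit.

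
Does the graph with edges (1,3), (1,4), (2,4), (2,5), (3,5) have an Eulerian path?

Step 1: Find the degree of each vertex:
  deg(1) = 2
  deg(2) = 2
  deg(3) = 2
  deg(4) = 2
  deg(5) = 2

Step 2: Count vertices with odd degree:
  All vertices have even degree (0 odd-degree vertices)

Step 3: Apply Euler's theorem:
  - Eulerian circuit exists iff graph is connected and all vertices have even degree
  - Eulerian path exists iff graph is connected and has 0 or 2 odd-degree vertices

Graph is connected with 0 odd-degree vertices.
Both Eulerian circuit and Eulerian path exist.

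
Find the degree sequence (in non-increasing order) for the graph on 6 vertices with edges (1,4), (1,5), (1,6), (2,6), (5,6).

Step 1: Count edges incident to each vertex:
  deg(1) = 3 (neighbors: 4, 5, 6)
  deg(2) = 1 (neighbors: 6)
  deg(3) = 0 (neighbors: none)
  deg(4) = 1 (neighbors: 1)
  deg(5) = 2 (neighbors: 1, 6)
  deg(6) = 3 (neighbors: 1, 2, 5)

Step 2: Sort degrees in non-increasing order:
  Degrees: [3, 1, 0, 1, 2, 3] -> sorted: [3, 3, 2, 1, 1, 0]

Degree sequence: [3, 3, 2, 1, 1, 0]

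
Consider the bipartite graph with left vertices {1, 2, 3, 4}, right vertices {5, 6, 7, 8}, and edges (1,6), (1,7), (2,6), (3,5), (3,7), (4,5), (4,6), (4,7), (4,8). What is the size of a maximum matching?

Step 1: List the neighbors of each left vertex:
  1: 6, 7
  2: 6
  3: 5, 7
  4: 5, 6, 7, 8

Step 2: Greedily match left vertices, then look for augmenting paths:
  Match 1 -- 7
  Match 2 -- 6
  Match 3 -- 5
  Match 4 -- 8
  No augmenting path remains.

Step 3: Verify this is maximum:
  Matching size 4 = min(|L|, |R|) = min(4, 4), which is an upper bound, so this matching is maximum.

Maximum matching: {(1,7), (2,6), (3,5), (4,8)}
Size: 4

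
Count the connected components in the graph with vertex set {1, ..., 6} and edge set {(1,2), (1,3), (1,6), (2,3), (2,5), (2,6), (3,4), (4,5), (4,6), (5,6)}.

Step 1: Build adjacency list from edges:
  1: 2, 3, 6
  2: 1, 3, 5, 6
  3: 1, 2, 4
  4: 3, 5, 6
  5: 2, 4, 6
  6: 1, 2, 4, 5

Step 2: Run BFS/DFS from vertex 1:
  Visited: {1, 2, 3, 6, 5, 4}
  Reached 6 of 6 vertices

Step 3: All 6 vertices reached from vertex 1, so the graph is connected.
Number of connected components: 1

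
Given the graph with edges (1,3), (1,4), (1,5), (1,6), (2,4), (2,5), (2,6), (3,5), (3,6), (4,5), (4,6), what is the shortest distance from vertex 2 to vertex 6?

Step 1: Build adjacency list:
  1: 3, 4, 5, 6
  2: 4, 5, 6
  3: 1, 5, 6
  4: 1, 2, 5, 6
  5: 1, 2, 3, 4
  6: 1, 2, 3, 4

Step 2: BFS from vertex 2 to find shortest path to 6:
  vertex 4 reached at distance 1
  vertex 5 reached at distance 1
  vertex 6 reached at distance 1

Step 3: Shortest path: 2 -> 6
Path length: 1 edge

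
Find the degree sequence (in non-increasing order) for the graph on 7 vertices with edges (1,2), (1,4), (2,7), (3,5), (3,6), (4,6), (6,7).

Step 1: Count edges incident to each vertex:
  deg(1) = 2 (neighbors: 2, 4)
  deg(2) = 2 (neighbors: 1, 7)
  deg(3) = 2 (neighbors: 5, 6)
  deg(4) = 2 (neighbors: 1, 6)
  deg(5) = 1 (neighbors: 3)
  deg(6) = 3 (neighbors: 3, 4, 7)
  deg(7) = 2 (neighbors: 2, 6)

Step 2: Sort degrees in non-increasing order:
  Degrees: [2, 2, 2, 2, 1, 3, 2] -> sorted: [3, 2, 2, 2, 2, 2, 1]

Degree sequence: [3, 2, 2, 2, 2, 2, 1]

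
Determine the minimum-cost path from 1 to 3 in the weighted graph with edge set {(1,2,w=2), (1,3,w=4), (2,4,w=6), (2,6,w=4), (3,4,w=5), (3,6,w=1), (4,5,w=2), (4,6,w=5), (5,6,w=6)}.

Step 1: Build adjacency list with weights:
  1: 2(w=2), 3(w=4)
  2: 1(w=2), 4(w=6), 6(w=4)
  3: 1(w=4), 4(w=5), 6(w=1)
  4: 2(w=6), 3(w=5), 5(w=2), 6(w=5)
  5: 4(w=2), 6(w=6)
  6: 2(w=4), 3(w=1), 4(w=5), 5(w=6)

Step 2: Apply Dijkstra's algorithm from vertex 1:
  Visit vertex 1 (distance=0)
    Update dist[2] = 2
    Update dist[3] = 4
  Visit vertex 2 (distance=2)
    Update dist[4] = 8
    Update dist[6] = 6
  Visit vertex 3 (distance=4)
    Update dist[6] = 5

Step 3: Shortest path: 1 -> 3
Total weight: 4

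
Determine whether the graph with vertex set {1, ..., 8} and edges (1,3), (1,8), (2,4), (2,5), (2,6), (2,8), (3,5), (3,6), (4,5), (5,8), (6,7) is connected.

Step 1: Build adjacency list from edges:
  1: 3, 8
  2: 4, 5, 6, 8
  3: 1, 5, 6
  4: 2, 5
  5: 2, 3, 4, 8
  6: 2, 3, 7
  7: 6
  8: 1, 2, 5

Step 2: Run BFS/DFS from vertex 1:
  Visited: {1, 3, 8, 5, 6, 2, 4, 7}
  Reached 8 of 8 vertices

Step 3: All 8 vertices reached from vertex 1, so the graph is connected.
Answer: Yes, the graph is connected.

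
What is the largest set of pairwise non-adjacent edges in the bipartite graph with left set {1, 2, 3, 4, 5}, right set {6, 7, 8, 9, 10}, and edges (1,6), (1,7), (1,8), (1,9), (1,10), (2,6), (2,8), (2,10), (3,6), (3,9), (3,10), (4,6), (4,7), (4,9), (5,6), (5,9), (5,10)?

Step 1: List the neighbors of each left vertex:
  1: 6, 7, 8, 9, 10
  2: 6, 8, 10
  3: 6, 9, 10
  4: 6, 7, 9
  5: 6, 9, 10

Step 2: Greedily match left vertices, then look for augmenting paths:
  Match 1 -- 6
  Match 2 -- 8
  Match 3 -- 9
  Match 4 -- 7
  Match 5 -- 10
  No augmenting path remains.

Step 3: Verify this is maximum:
  Matching size 5 = min(|L|, |R|) = min(5, 5), which is an upper bound, so this matching is maximum.

Maximum matching: {(1,6), (2,8), (3,9), (4,7), (5,10)}
Size: 5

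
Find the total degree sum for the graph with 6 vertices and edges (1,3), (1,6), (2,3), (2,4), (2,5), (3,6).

Step 1: Count edges incident to each vertex:
  deg(1) = 2 (neighbors: 3, 6)
  deg(2) = 3 (neighbors: 3, 4, 5)
  deg(3) = 3 (neighbors: 1, 2, 6)
  deg(4) = 1 (neighbors: 2)
  deg(5) = 1 (neighbors: 2)
  deg(6) = 2 (neighbors: 1, 3)

Step 2: Sum all degrees:
  2 + 3 + 3 + 1 + 1 + 2 = 12

Verification: sum of degrees = 2 * |E| = 2 * 6 = 12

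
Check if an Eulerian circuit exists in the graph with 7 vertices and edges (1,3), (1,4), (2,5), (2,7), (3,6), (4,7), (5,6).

Step 1: Find the degree of each vertex:
  deg(1) = 2
  deg(2) = 2
  deg(3) = 2
  deg(4) = 2
  deg(5) = 2
  deg(6) = 2
  deg(7) = 2

Step 2: Count vertices with odd degree:
  All vertices have even degree (0 odd-degree vertices)

Step 3: Apply Euler's theorem:
  - Eulerian circuit exists iff graph is connected and all vertices have even degree
  - Eulerian path exists iff graph is connected and has 0 or 2 odd-degree vertices

Graph is connected with 0 odd-degree vertices.
Both Eulerian circuit and Eulerian path exist.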